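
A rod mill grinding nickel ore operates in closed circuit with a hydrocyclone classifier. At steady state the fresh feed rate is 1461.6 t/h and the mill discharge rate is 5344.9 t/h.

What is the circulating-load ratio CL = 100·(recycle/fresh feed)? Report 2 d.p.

M = F + R at steady state, so:
R = M − F = 5344.9 − 1461.6 = 3883.3 t/h
CL = 100·R/F = 100·3883.3/1461.6 = 265.69 %

CL = 265.69 %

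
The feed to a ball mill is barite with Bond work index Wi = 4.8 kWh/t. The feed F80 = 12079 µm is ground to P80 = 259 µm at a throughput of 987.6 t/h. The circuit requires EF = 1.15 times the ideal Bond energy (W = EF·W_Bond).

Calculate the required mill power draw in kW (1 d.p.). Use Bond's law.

W_Bond = 10·Wi·(1/√P₈₀ − 1/√F₈₀)
W = 10·4.8·(1/√259 − 1/√12079) = 10·4.8·(0.053038) = 2.5458 kWh/t
Corrected W = EF·W_Bond = 1.15·2.5458 = 2.9277 kWh/t
Mill draw = 2.9277 × 987.6 = 2891.4 kW

P = 2891.4 kW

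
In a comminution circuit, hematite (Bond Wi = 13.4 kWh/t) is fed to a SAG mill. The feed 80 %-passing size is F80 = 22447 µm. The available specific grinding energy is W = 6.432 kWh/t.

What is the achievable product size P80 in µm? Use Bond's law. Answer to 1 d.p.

W_Bond = 10·Wi·(1/√P₈₀ − 1/√F₈₀)
P80^(−½) = W/(10 Wi) + F80^(−½)
  = 6.4320/(10·13.4) + 1/√22447 = 0.048000 + 0.006675 = 0.054675
P80 = (1/0.054675)² = 18.2901² = 334.53 µm

P80 = 334.5 µm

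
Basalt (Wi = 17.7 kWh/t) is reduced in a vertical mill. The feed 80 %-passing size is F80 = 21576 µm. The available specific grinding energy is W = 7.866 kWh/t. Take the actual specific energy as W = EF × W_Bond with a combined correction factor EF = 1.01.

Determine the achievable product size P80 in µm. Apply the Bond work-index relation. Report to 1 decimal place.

P80 = 387.4 µm

W = 10 Wi / √P80 − 10 Wi / √F80
W_Bond = W / EF = 7.866 / 1.01 = 7.7881 kWh/t
⇒ 1/√P80 = W_Bond/(10 Wi) + 1/√F80
  = 7.7881/(10·17.7) + 1/√21576 = 0.044001 + 0.006808 = 0.050809
P80 = (1/0.050809)² = 19.6817² = 387.37 µm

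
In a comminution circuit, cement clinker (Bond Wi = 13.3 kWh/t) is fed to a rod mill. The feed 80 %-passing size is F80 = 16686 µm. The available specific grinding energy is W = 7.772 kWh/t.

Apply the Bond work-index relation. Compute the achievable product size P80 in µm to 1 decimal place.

P80 = 228.3 µm

W_Bond = 10·Wi·(1/√P₈₀ − 1/√F₈₀)
⇒ 1/√P80 = W/(10 Wi) + 1/√F80
  = 7.7720/(10·13.3) + 1/√16686 = 0.058436 + 0.007741 = 0.066178
P80 = (1/0.066178)² = 15.1109² = 228.34 µm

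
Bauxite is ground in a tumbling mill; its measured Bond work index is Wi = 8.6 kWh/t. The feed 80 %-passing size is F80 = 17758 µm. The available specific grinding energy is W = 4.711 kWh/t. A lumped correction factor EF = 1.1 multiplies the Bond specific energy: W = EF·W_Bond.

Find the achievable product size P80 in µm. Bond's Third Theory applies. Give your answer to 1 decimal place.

Bond:  W = 10 Wi (1/√P − 1/√F)
W_Bond = W / EF = 4.711 / 1.1 = 4.2827 kWh/t
⇒ 1/√P80 = W_Bond/(10·Wi) + 1/√F80
  = 4.2827/(10·8.6) + 1/√17758 = 0.049799 + 0.007504 = 0.057303
P80 = (1/0.057303)² = 17.4510² = 304.54 µm

P80 = 304.5 µm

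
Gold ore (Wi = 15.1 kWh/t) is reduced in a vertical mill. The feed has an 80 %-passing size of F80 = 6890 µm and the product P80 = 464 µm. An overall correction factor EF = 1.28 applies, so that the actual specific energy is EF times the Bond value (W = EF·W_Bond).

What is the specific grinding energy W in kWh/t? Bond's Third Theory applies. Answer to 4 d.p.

W = 6.6443 kWh/t

W = 10 Wi (P80^-0.5 − F80^-0.5)
1/√464 = 0.046424;  1/√6890 = 0.012047
W = 10·15.1·(0.046424 − 0.012047) = 5.1909 kWh/t
Corrected W = EF·W_Bond = 1.28·5.1909 = 6.6443 kWh/t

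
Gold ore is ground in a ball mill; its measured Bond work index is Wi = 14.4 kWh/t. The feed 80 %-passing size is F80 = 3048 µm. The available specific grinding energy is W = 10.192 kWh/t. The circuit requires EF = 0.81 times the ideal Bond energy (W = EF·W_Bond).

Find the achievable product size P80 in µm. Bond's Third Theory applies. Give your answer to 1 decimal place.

P80 = 89.9 µm

W = 10 Wi (P80^-0.5 − F80^-0.5)
W_Bond = W / EF = 10.192 / 0.81 = 12.5827 kWh/t
⇒ 1/√P80 = W_Bond/(10 Wi) + 1/√F80
  = 12.5827/(10·14.4) + 1/√3048 = 0.087380 + 0.018113 = 0.105493
P80 = (1/0.105493)² = 9.4793² = 89.86 µm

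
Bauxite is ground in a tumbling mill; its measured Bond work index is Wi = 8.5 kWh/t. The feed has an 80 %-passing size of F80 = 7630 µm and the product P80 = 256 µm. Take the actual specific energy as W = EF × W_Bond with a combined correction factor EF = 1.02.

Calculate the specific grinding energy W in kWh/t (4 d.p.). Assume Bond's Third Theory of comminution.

W = 4.4262 kWh/t

Bond:  W = 10 Wi (1/√P − 1/√F)
1/√256 = 0.062500;  1/√7630 = 0.011448
W = 10·8.5·(0.062500 − 0.011448) = 4.3394 kWh/t
Corrected W = EF·W_Bond = 1.02·4.3394 = 4.4262 kWh/t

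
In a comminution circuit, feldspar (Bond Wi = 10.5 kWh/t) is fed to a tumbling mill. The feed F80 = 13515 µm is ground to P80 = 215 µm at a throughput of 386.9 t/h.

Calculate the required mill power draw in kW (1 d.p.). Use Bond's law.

Bond:  W = 10 Wi (1/√P − 1/√F)
W = 10·10.5·(1/√215 − 1/√13515) = 10·10.5·(0.059598) = 6.2577 kWh/t
Power = W × throughput = 6.2577 kWh/t × 386.9 t/h = 2421.1 kW

P = 2421.1 kW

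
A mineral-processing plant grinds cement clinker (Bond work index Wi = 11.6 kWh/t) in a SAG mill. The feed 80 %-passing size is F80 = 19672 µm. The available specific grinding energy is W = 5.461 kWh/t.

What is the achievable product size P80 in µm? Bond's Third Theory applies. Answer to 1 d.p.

P80 = 340.3 µm

Bond:  W = 10 Wi (1/√P − 1/√F)
⇒ 1/√P80 = W/(10·Wi) + 1/√F80
  = 5.4610/(10·11.6) + 1/√19672 = 0.047078 + 0.007130 = 0.054207
P80 = (1/0.054207)² = 18.4477² = 340.32 µm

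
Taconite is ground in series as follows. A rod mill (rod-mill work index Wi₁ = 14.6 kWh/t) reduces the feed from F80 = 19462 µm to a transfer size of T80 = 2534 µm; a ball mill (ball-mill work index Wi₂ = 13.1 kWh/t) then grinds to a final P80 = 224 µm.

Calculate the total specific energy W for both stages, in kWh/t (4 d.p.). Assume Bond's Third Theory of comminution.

W = 8.0042 kWh/t

W = 10·Wi·(P80^(-½) − F80^(-½))
Stage 1 (19462→2534 µm, Wi₁=14.6): W₁ = 10·14.6·(0.019865 − 0.007168) = 1.8538 kWh/t
Stage 2 (2534→224 µm, Wi₂=13.1): W₂ = 10·13.1·(0.066815 − 0.019865) = 6.1504 kWh/t
W = W₁ + W₂ = 1.8538 + 6.1504 = 8.0042 kWh/t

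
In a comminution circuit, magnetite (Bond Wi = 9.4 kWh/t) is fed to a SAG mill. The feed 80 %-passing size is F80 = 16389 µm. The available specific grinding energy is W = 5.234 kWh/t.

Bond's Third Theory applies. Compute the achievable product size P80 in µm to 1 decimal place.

W = 10 Wi (1/√P80 − 1/√F80)  [Bond]
⇒ 1/√P80 = W/(10·Wi) + 1/√F80
  = 5.2340/(10·9.4) + 1/√16389 = 0.055681 + 0.007811 = 0.063492
P80 = (1/0.063492)² = 15.7500² = 248.06 µm

P80 = 248.1 µm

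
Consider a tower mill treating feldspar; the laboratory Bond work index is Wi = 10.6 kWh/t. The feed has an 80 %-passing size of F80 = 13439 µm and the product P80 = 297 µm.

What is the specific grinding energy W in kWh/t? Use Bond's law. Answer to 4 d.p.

W = 5.2364 kWh/t

Bond:  W = 10 Wi (1/√P − 1/√F)
1/√297 = 0.058026;  1/√13439 = 0.008626
W = 10·10.6·(0.058026 − 0.008626) = 5.2364 kWh/t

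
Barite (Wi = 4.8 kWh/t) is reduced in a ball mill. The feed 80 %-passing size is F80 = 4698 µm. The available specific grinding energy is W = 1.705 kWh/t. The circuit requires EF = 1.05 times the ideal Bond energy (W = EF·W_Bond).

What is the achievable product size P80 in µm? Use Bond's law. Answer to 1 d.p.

W = 10·Wi·(P80^(-½) − F80^(-½))
W_Bond = W / EF = 1.705 / 1.05 = 1.6238 kWh/t
⇒ 1/√P80 = W_Bond/(10 Wi) + 1/√F80
  = 1.6238/(10·4.8) + 1/√4698 = 0.033829 + 0.014590 = 0.048419
P80 = (1/0.048419)² = 20.6531² = 426.55 µm

P80 = 426.5 µm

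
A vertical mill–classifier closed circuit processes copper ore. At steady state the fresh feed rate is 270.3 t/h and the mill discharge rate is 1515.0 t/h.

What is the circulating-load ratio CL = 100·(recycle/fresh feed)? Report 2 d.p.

CL = 460.49 %

Mill node: discharge = fresh + recycle.
R = M − F = 1515.0 − 270.3 = 1244.7 t/h
CL = 100·R/F = 100·1244.7/270.3 = 460.49 %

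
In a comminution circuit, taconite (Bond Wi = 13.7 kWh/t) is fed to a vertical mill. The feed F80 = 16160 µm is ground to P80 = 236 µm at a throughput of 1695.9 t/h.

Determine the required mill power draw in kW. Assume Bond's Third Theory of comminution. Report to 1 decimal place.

Bond:  W = 10 Wi (1/√P − 1/√F)
W = 10·13.7·(1/√236 − 1/√16160) = 10·13.7·(0.057228) = 7.8402 kWh/t
P = W·T = 7.8402·1695.9 = 13296.3 kW

P = 13296.3 kW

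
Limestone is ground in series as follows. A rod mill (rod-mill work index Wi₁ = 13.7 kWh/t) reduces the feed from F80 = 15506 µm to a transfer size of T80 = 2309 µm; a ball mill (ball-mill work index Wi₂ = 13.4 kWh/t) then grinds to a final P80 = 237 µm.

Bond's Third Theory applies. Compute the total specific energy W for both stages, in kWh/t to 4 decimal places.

W = 7.6665 kWh/t

W = 10·Wi·[P80^(−½) − F80^(−½)]
Stage 1 (15506→2309 µm, Wi₁=13.7): W₁ = 10·13.7·(0.020811 − 0.008031) = 1.7509 kWh/t
Stage 2 (2309→237 µm, Wi₂=13.4): W₂ = 10·13.4·(0.064957 − 0.020811) = 5.9156 kWh/t
W = W₁ + W₂ = 1.7509 + 5.9156 = 7.6665 kWh/t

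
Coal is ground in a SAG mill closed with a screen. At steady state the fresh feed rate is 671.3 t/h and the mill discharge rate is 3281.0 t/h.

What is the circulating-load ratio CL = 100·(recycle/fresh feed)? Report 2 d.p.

CL = 388.75 %

Mill node: discharge = fresh + recycle.
R = M − F = 3281.0 − 671.3 = 2609.7 t/h
CL = 100·R/F = 100·2609.7/671.3 = 388.75 %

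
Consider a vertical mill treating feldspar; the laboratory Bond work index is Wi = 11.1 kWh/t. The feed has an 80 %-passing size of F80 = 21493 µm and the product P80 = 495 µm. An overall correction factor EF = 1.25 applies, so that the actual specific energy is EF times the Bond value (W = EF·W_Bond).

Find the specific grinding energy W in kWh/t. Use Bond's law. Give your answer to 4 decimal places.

Bond: W = 10·Wi·(1/√P80 − 1/√F80)
1/√495 = 0.044947;  1/√21493 = 0.006821
W = 10·11.1·(0.044947 − 0.006821) = 4.2319 kWh/t
W_actual = 1.25 × 4.2319 = 5.2899 kWh/t

W = 5.2899 kWh/t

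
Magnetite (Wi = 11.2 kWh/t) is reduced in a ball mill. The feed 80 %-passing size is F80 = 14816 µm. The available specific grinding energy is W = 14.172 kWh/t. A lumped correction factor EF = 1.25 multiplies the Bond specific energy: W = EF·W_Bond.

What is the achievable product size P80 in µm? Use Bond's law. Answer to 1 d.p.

P80 = 83.5 µm

W = 10·Wi·(P80^(-½) − F80^(-½))
W_Bond = W / EF = 14.172 / 1.25 = 11.3376 kWh/t
⇒ 1/√P80 = W_Bond/(10·Wi) + 1/√F80
  = 11.3376/(10·11.2) + 1/√14816 = 0.101229 + 0.008216 = 0.109444
P80 = (1/0.109444)² = 9.1371² = 83.49 µm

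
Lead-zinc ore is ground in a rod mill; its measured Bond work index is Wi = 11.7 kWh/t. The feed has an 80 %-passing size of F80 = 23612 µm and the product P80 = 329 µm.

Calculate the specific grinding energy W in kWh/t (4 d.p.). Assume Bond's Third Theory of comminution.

W = 5.6890 kWh/t

W = 10 Wi (P80^-0.5 − F80^-0.5)
1/√329 = 0.055132;  1/√23612 = 0.006508
W = 10·11.7·(0.055132 − 0.006508) = 5.6890 kWh/t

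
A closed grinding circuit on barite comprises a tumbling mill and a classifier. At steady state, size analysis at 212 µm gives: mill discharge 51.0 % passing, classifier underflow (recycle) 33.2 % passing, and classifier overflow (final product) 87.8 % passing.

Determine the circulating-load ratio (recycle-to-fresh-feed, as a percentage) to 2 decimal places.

CL = 206.74 %

Let r = R/F. Size balance at 212 µm:
Fd + Rd = Ru + Fo ⇒ R/F = (o−d)/(d−u)
r = (87.8 − 51.0)/(51.0 − 33.2) = 36.8/17.8 = 2.0674
CL = 100·r = 206.74 %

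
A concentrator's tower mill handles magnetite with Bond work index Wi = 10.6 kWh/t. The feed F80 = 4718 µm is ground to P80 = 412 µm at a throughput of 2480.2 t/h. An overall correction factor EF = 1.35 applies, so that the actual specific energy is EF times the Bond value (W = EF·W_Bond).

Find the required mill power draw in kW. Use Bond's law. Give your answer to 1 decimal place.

P = 12318.4 kW

Bond:  W = 10 Wi (1/√P − 1/√F)
W = 10·10.6·(1/√412 − 1/√4718) = 10·10.6·(0.034708) = 3.6790 kWh/t
Apply correction: 3.6790 × 1.35 = 4.9667 kWh/t
Mill draw = 4.9667 × 2480.2 = 12318.4 kW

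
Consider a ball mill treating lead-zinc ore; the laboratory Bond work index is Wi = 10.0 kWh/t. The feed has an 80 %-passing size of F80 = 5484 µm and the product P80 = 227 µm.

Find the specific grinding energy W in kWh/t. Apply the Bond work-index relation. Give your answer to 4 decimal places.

W = 10 Wi / √P80 − 10 Wi / √F80
1/√227 = 0.066372;  1/√5484 = 0.013504
W = 10·10.0·(0.066372 − 0.013504) = 5.2869 kWh/t

W = 5.2869 kWh/t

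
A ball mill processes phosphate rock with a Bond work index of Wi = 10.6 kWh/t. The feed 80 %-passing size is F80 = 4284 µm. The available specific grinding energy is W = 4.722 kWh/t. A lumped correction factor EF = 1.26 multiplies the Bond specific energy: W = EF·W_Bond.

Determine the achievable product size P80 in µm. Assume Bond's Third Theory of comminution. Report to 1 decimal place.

P80 = 390.1 µm

Bond: W = 10·Wi·(1/√P80 − 1/√F80)
W_Bond = W / EF = 4.722 / 1.26 = 3.7476 kWh/t
⇒ 1/√P80 = W_Bond/(10 Wi) + 1/√F80
  = 3.7476/(10·10.6) + 1/√4284 = 0.035355 + 0.015278 = 0.050633
P80 = (1/0.050633)² = 19.7499² = 390.06 µm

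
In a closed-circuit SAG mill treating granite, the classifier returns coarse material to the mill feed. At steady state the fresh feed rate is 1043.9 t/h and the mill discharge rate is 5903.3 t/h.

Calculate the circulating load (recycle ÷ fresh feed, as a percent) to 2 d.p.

CL = 465.50 %

Discharge = new feed + return, hence
R = M − F = 5903.3 − 1043.9 = 4859.4 t/h
CL = 100·R/F = 100·4859.4/1043.9 = 465.50 %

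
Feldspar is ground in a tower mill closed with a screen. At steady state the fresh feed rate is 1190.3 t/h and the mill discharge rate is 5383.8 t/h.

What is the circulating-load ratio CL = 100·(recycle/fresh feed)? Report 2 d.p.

CL = 352.31 %

M = F + R at steady state, so:
R = M − F = 5383.8 − 1190.3 = 4193.5 t/h
CL = 100·R/F = 100·4193.5/1190.3 = 352.31 %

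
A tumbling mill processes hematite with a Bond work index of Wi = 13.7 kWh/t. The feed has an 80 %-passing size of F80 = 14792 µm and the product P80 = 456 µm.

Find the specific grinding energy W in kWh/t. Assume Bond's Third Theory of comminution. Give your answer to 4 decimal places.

W = 5.2892 kWh/t

W_Bond = 10·Wi·(1/√P₈₀ − 1/√F₈₀)
1/√456 = 0.046829;  1/√14792 = 0.008222
W = 10·13.7·(0.046829 − 0.008222) = 5.2892 kWh/t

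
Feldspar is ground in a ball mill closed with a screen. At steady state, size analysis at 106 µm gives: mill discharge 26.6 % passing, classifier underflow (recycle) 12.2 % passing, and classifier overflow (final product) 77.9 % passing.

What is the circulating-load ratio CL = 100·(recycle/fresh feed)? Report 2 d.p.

Let r = R/F. Size balance at 106 µm:
d + r·d = r·u + o → r(d−u) = o−d
r = (77.9 − 26.6)/(26.6 − 12.2) = 51.3/14.4 = 3.5625
CL = 100·r = 356.25 %

CL = 356.25 %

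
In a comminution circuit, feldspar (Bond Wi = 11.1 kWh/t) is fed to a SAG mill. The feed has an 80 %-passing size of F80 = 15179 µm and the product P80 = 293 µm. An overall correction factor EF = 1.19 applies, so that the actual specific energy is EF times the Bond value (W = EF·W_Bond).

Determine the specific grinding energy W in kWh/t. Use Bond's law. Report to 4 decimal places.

W = 10·Wi·(P80^(-½) − F80^(-½))
1/√293 = 0.058421;  1/√15179 = 0.008117
W = 10·11.1·(0.058421 − 0.008117) = 5.5837 kWh/t
Corrected W = EF·W_Bond = 1.19·5.5837 = 6.6446 kWh/t

W = 6.6446 kWh/t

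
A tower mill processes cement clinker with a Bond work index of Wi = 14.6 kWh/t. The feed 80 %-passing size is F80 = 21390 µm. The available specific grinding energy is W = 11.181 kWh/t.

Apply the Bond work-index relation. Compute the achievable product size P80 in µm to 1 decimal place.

Bond:  W = 10 Wi (1/√P − 1/√F)
⇒ 1/√P80 = W/(10·Wi) + 1/√F80
  = 11.1810/(10·14.6) + 1/√21390 = 0.076582 + 0.006837 = 0.083420
P80 = (1/0.083420)² = 11.9876² = 143.70 µm

P80 = 143.7 µm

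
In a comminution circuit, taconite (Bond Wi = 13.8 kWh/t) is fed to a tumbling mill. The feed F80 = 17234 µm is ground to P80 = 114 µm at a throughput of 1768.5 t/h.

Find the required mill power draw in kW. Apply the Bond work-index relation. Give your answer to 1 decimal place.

W = 10·Wi·[P80^(−½) − F80^(−½)]
W = 10·13.8·(1/√114 − 1/√17234) = 10·13.8·(0.086041) = 11.8737 kWh/t
Power = W × throughput = 11.8737 kWh/t × 1768.5 t/h = 20998.6 kW

P = 20998.6 kW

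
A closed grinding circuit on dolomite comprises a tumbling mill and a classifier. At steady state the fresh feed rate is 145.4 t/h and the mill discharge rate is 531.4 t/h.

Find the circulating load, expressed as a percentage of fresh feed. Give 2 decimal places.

M = F + R at steady state, so:
R = M − F = 531.4 − 145.4 = 386.0 t/h
CL = 100·R/F = 100·386.0/145.4 = 265.47 %

CL = 265.47 %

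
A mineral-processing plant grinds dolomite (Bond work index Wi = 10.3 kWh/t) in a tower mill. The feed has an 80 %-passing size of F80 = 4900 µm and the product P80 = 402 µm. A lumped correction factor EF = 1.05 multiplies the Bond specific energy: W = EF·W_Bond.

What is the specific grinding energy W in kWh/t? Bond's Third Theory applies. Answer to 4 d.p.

W = 10 Wi (P80^-0.5 − F80^-0.5)
1/√402 = 0.049875;  1/√4900 = 0.014286
W = 10·10.3·(0.049875 − 0.014286) = 3.6657 kWh/t
With EF = 1.05: W = 3.6657·1.05 = 3.8490 kWh/t

W = 3.8490 kWh/t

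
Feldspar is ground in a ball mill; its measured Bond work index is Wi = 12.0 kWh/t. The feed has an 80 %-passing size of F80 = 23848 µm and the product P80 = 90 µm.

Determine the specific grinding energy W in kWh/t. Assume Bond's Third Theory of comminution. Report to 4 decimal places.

W = 10 Wi / √P80 − 10 Wi / √F80
1/√90 = 0.105409;  1/√23848 = 0.006476
W = 10·12.0·(0.105409 − 0.006476) = 11.8720 kWh/t

W = 11.8720 kWh/t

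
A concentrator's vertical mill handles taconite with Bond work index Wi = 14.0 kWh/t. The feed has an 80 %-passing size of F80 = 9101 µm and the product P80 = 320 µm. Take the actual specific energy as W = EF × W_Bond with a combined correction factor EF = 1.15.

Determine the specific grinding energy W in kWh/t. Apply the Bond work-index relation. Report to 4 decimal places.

W = 7.3125 kWh/t

W = 10 Wi (P80^-0.5 − F80^-0.5)
1/√320 = 0.055902;  1/√9101 = 0.010482
W = 10·14.0·(0.055902 − 0.010482) = 6.3587 kWh/t
Corrected W = EF·W_Bond = 1.15·6.3587 = 7.3125 kWh/t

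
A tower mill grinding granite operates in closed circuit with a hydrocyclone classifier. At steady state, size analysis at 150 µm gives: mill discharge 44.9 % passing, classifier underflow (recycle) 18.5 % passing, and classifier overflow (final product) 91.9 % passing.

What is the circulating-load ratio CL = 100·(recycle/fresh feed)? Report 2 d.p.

Let r = R/F. Size balance at 150 µm:
(1+r)·d = r·u + o ⇒ r = (o−d)/(d−u)
r = (91.9 − 44.9)/(44.9 − 18.5) = 47.0/26.4 = 1.7803
CL = 100·r = 178.03 %

CL = 178.03 %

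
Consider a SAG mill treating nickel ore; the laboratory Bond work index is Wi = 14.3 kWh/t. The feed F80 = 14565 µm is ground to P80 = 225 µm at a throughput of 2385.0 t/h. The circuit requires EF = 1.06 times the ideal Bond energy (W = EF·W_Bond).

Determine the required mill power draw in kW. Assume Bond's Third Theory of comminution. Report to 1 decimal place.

P = 21105.7 kW

W = 10 Wi / √P80 − 10 Wi / √F80
W = 10·14.3·(1/√225 − 1/√14565) = 10·14.3·(0.058381) = 8.3484 kWh/t
With EF = 1.06: W = 8.3484·1.06 = 8.8493 kWh/t
Power = W × throughput = 8.8493 kWh/t × 2385.0 t/h = 21105.7 kW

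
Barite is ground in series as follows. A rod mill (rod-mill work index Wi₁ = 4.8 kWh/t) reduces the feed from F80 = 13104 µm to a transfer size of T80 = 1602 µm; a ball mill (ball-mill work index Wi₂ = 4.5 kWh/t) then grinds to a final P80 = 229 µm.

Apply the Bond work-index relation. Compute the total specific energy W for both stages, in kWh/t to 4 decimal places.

W = 10·Wi·[P80^(−½) − F80^(−½)]
Stage 1 (13104→1602 µm, Wi₁=4.8): W₁ = 10·4.8·(0.024984 − 0.008736) = 0.7799 kWh/t
Stage 2 (1602→229 µm, Wi₂=4.5): W₂ = 10·4.5·(0.066082 − 0.024984) = 1.8494 kWh/t
W = W₁ + W₂ = 0.7799 + 1.8494 = 2.6293 kWh/t

W = 2.6293 kWh/t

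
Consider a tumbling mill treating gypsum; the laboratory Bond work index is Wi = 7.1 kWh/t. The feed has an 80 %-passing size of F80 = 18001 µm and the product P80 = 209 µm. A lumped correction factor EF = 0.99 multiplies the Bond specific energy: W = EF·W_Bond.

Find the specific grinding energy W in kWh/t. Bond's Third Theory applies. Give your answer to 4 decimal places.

W = 4.3382 kWh/t

Bond: W = 10·Wi·(1/√P80 − 1/√F80)
1/√209 = 0.069171;  1/√18001 = 0.007453
W = 10·7.1·(0.069171 − 0.007453) = 4.3820 kWh/t
W_actual = 0.99 × 4.3820 = 4.3382 kWh/t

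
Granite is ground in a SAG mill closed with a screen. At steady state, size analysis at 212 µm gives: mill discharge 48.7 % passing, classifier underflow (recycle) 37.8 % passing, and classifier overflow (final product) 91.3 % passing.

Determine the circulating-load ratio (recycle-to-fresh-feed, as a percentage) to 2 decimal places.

CL = 390.83 %

Let r = R/F. Size balance at 212 µm:
Fd + Rd = Ru + Fo ⇒ R/F = (o−d)/(d−u)
r = (91.3 − 48.7)/(48.7 − 37.8) = 42.6/10.9 = 3.9083
CL = 100·r = 390.83 %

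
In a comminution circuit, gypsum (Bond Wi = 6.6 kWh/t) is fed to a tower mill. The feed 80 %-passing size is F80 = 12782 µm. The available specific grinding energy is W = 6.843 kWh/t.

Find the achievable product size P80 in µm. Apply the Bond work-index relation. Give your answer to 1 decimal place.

W_Bond = 10·Wi·(1/√P₈₀ − 1/√F₈₀)
⇒ 1/√P80 = W/(10·Wi) + 1/√F80
  = 6.8430/(10·6.6) + 1/√12782 = 0.103682 + 0.008845 = 0.112527
P80 = (1/0.112527)² = 8.8868² = 78.97 µm

P80 = 79.0 µm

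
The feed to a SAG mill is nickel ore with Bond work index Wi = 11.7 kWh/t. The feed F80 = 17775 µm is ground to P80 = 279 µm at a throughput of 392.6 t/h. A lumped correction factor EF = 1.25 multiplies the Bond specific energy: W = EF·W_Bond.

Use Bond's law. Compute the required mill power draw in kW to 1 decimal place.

P = 3006.8 kW

W = 10 Wi / √P80 − 10 Wi / √F80
W = 10·11.7·(1/√279 − 1/√17775) = 10·11.7·(0.052368) = 6.1270 kWh/t
W_actual = 1.25 × 6.1270 = 7.6588 kWh/t
Mill draw = 7.6588 × 392.6 = 3006.8 kW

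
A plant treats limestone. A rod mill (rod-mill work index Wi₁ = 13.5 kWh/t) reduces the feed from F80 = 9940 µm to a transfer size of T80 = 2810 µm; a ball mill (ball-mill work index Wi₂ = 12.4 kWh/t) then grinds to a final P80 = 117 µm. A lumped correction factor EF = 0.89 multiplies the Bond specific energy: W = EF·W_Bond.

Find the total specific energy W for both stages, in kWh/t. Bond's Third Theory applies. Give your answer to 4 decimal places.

Bond: W = 10·Wi·(1/√P80 − 1/√F80)
Stage 1 (9940→2810 µm, Wi₁=13.5): W₁ = 10·13.5·(0.018865 − 0.010030) = 1.1926 kWh/t
Stage 2 (2810→117 µm, Wi₂=12.4): W₂ = 10·12.4·(0.092450 − 0.018865) = 9.1246 kWh/t
W = W₁ + W₂ = 1.1926 + 9.1246 = 10.3172 kWh/t
Apply correction: 10.3172 × 0.89 = 9.1823 kWh/t

W = 9.1823 kWh/t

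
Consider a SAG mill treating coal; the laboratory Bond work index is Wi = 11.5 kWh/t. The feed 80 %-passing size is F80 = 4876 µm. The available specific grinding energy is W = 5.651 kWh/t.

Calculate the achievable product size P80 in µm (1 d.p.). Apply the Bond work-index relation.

Bond: W = 10·Wi·(1/√P80 − 1/√F80)
⇒ 1/√P80 = W/(10·Wi) + 1/√F80
  = 5.6510/(10·11.5) + 1/√4876 = 0.049139 + 0.014321 = 0.063460
P80 = (1/0.063460)² = 15.7580² = 248.31 µm

P80 = 248.3 µm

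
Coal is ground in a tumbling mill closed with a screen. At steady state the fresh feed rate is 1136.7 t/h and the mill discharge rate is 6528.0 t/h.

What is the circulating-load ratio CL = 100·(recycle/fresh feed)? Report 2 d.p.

M = F + R at steady state, so:
R = M − F = 6528.0 − 1136.7 = 5391.3 t/h
CL = 100·R/F = 100·5391.3/1136.7 = 474.29 %

CL = 474.29 %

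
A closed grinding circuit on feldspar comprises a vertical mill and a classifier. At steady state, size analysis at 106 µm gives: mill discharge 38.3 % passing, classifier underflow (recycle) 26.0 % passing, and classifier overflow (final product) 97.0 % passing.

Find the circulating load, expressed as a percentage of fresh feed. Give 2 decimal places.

Mass balance on the −106 µm fraction:
Fd + Rd = Ru + Fo ⇒ R/F = (o−d)/(d−u)
r = (97.0 − 38.3)/(38.3 − 26.0) = 58.7/12.3 = 4.7724
CL = 100·r = 477.24 %

CL = 477.24 %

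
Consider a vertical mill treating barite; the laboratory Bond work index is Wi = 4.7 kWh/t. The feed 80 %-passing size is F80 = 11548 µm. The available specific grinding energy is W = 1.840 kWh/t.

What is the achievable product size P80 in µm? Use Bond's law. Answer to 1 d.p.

W = 10 Wi / √P80 − 10 Wi / √F80
⇒ 1/√P80 = W/(10·Wi) + 1/√F80
  = 1.8400/(10·4.7) + 1/√11548 = 0.039149 + 0.009306 = 0.048455
P80 = (1/0.048455)² = 20.6379² = 425.92 µm

P80 = 425.9 µm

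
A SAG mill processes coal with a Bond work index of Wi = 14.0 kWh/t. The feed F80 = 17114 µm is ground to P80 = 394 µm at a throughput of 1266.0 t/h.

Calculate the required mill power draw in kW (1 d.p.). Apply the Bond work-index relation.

W = 10·Wi·[P80^(−½) − F80^(−½)]
W = 10·14.0·(1/√394 − 1/√17114) = 10·14.0·(0.042735) = 5.9829 kWh/t
P = W·T = 5.9829·1266.0 = 7574.4 kW

P = 7574.4 kW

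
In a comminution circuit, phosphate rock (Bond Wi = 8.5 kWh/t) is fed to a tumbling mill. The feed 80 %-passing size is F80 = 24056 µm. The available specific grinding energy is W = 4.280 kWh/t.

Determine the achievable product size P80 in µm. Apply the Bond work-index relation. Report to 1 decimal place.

P80 = 310.0 µm

Bond: W = 10·Wi·(1/√P80 − 1/√F80)
1/√P80 = 1/√F80 + W/(10·Wi)
  = 4.2800/(10·8.5) + 1/√24056 = 0.050353 + 0.006447 = 0.056800
P80 = (1/0.056800)² = 17.6055² = 309.95 µm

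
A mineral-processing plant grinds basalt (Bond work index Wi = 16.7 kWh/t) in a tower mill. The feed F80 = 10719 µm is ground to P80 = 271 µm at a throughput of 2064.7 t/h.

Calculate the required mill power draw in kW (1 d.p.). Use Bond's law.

W_Bond = 10·Wi·(1/√P₈₀ − 1/√F₈₀)
W = 10·16.7·(1/√271 − 1/√10719) = 10·16.7·(0.051087) = 8.5315 kWh/t
Mill draw = 8.5315 × 2064.7 = 17615.0 kW

P = 17615.0 kW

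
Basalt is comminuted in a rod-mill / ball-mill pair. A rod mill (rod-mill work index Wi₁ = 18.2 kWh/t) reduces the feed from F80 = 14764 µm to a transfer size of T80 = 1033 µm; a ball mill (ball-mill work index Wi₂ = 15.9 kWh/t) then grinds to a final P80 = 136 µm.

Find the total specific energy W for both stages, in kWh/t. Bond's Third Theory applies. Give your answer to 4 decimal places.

W = 10 Wi / √P80 − 10 Wi / √F80
Stage 1 (14764→1033 µm, Wi₁=18.2): W₁ = 10·18.2·(0.031114 − 0.008230) = 4.1648 kWh/t
Stage 2 (1033→136 µm, Wi₂=15.9): W₂ = 10·15.9·(0.085749 − 0.031114) = 8.6871 kWh/t
W = W₁ + W₂ = 4.1648 + 8.6871 = 12.8519 kWh/t

W = 12.8519 kWh/t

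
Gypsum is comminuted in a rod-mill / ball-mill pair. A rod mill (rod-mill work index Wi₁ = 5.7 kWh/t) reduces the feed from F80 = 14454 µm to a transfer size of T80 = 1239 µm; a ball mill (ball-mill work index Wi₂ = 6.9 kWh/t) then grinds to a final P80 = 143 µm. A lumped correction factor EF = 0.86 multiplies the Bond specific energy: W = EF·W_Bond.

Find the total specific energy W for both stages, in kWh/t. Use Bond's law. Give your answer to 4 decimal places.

W = 4.2613 kWh/t

W_Bond = 10·Wi·(1/√P₈₀ − 1/√F₈₀)
Stage 1 (14454→1239 µm, Wi₁=5.7): W₁ = 10·5.7·(0.028410 − 0.008318) = 1.1452 kWh/t
Stage 2 (1239→143 µm, Wi₂=6.9): W₂ = 10·6.9·(0.083624 − 0.028410) = 3.8098 kWh/t
W = W₁ + W₂ = 1.1452 + 3.8098 = 4.9550 kWh/t
W_actual = 0.86 × 4.9550 = 4.2613 kWh/t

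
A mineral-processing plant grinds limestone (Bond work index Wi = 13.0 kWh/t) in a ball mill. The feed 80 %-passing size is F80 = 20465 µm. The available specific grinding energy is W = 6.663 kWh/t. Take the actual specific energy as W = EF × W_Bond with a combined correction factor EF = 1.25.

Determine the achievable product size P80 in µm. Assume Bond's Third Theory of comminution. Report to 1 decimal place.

P80 = 434.1 µm

W = 10·Wi·(P80^(-½) − F80^(-½))
W_Bond = W / EF = 6.663 / 1.25 = 5.3304 kWh/t
1/√P80 = 1/√F80 + W_Bond/(10·Wi)
  = 5.3304/(10·13.0) + 1/√20465 = 0.041003 + 0.006990 = 0.047993
P80 = (1/0.047993)² = 20.8362² = 434.15 µm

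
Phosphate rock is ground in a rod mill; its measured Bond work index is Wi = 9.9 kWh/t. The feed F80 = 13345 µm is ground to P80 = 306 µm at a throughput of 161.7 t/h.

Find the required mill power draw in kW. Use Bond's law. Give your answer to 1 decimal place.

W = 10 Wi (P80^-0.5 − F80^-0.5)
W = 10·9.9·(1/√306 − 1/√13345) = 10·9.9·(0.048510) = 4.8025 kWh/t
Mill draw = 4.8025 × 161.7 = 776.6 kW

P = 776.6 kW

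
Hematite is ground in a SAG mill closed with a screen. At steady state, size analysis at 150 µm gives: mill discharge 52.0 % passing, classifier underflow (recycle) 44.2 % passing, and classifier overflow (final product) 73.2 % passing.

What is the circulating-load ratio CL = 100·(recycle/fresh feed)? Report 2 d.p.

Two-product formula at 150 µm:
r = (o − d)/(d − u)
r = (73.2 − 52.0)/(52.0 − 44.2) = 21.2/7.8 = 2.7179
CL = 100·r = 271.79 %

CL = 271.79 %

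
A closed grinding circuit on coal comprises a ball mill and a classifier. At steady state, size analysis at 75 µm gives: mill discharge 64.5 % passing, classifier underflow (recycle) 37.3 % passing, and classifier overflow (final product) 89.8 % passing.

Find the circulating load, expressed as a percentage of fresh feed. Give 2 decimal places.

CL = 93.01 %

Classifier node, passing 75 µm:
(1+r)·d = r·u + o ⇒ r = (o−d)/(d−u)
r = (89.8 − 64.5)/(64.5 − 37.3) = 25.3/27.2 = 0.9301
CL = 100·r = 93.01 %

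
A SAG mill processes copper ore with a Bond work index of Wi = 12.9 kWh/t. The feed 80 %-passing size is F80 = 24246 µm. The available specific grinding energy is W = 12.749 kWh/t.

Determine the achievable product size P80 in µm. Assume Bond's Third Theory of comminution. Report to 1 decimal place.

P80 = 90.3 µm

W = 10 Wi / √P80 − 10 Wi / √F80
P80^(−½) = W/(10 Wi) + F80^(−½)
  = 12.7490/(10·12.9) + 1/√24246 = 0.098829 + 0.006422 = 0.105252
P80 = (1/0.105252)² = 9.5010² = 90.27 µm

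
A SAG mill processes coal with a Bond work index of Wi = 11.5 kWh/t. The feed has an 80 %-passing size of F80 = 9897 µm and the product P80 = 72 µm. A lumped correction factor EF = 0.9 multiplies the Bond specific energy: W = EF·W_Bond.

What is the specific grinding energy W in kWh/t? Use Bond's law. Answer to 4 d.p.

W = 11.1572 kWh/t

W = 10 Wi (1/√P80 − 1/√F80)  [Bond]
1/√72 = 0.117851;  1/√9897 = 0.010052
W = 10·11.5·(0.117851 − 0.010052) = 12.3969 kWh/t
W_actual = 0.9 × 12.3969 = 11.1572 kWh/t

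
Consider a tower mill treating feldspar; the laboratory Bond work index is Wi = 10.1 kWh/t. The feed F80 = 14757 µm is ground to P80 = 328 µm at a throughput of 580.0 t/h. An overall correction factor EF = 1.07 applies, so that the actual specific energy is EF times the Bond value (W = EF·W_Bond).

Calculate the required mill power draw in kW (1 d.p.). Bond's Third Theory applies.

W = 10·Wi·(P80^(-½) − F80^(-½))
W = 10·10.1·(1/√328 − 1/√14757) = 10·10.1·(0.046984) = 4.7454 kWh/t
W_actual = 1.07 × 4.7454 = 5.0775 kWh/t
P = W·T = 5.0775·580.0 = 2945.0 kW

P = 2945.0 kW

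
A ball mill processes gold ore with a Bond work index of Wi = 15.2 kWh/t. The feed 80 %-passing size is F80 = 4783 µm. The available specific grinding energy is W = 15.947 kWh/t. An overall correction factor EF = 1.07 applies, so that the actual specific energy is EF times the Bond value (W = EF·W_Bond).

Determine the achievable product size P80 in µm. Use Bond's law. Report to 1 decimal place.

P80 = 79.0 µm

W = 10 Wi (P80^-0.5 − F80^-0.5)
W_Bond = W / EF = 15.947 / 1.07 = 14.9037 kWh/t
P80^-0.5 = F80^-0.5 + W_Bond/(10 Wi)
  = 14.9037/(10·15.2) + 1/√4783 = 0.098051 + 0.014459 = 0.112510
P80 = (1/0.112510)² = 8.8881² = 79.00 µm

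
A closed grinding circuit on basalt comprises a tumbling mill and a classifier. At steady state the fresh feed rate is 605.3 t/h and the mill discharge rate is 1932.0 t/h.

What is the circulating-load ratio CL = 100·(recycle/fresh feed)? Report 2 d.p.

CL = 219.18 %

Mill node: discharge = fresh + recycle.
R = M − F = 1932.0 − 605.3 = 1326.7 t/h
CL = 100·R/F = 100·1326.7/605.3 = 219.18 %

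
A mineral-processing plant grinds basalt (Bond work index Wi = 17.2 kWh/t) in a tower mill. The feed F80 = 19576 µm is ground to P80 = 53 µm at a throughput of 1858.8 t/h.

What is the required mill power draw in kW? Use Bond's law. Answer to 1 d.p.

P = 41631.0 kW

W = 10·Wi·(P80^(-½) − F80^(-½))
W = 10·17.2·(1/√53 − 1/√19576) = 10·17.2·(0.130213) = 22.3967 kWh/t
Mill draw = 22.3967 × 1858.8 = 41631.0 kW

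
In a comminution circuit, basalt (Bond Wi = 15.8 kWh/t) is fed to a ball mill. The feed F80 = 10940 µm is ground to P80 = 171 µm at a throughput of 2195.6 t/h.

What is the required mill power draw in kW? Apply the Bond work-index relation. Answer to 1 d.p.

W = 10·Wi·[P80^(−½) − F80^(−½)]
W = 10·15.8·(1/√171 − 1/√10940) = 10·15.8·(0.066911) = 10.5720 kWh/t
P = W·T = 10.5720·2195.6 = 23211.8 kW

P = 23211.8 kW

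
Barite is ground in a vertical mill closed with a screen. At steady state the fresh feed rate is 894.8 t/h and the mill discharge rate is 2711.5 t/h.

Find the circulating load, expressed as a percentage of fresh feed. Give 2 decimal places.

CL = 203.03 %

Discharge = new feed + return, hence
R = M − F = 2711.5 − 894.8 = 1816.7 t/h
CL = 100·R/F = 100·1816.7/894.8 = 203.03 %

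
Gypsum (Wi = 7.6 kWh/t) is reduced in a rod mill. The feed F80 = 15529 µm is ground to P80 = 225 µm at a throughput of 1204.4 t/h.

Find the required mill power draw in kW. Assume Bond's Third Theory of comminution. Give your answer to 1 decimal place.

P = 5367.8 kW

W = 10 Wi (P80^-0.5 − F80^-0.5)
W = 10·7.6·(1/√225 − 1/√15529) = 10·7.6·(0.058642) = 4.4568 kWh/t
Mill draw = 4.4568 × 1204.4 = 5367.8 kW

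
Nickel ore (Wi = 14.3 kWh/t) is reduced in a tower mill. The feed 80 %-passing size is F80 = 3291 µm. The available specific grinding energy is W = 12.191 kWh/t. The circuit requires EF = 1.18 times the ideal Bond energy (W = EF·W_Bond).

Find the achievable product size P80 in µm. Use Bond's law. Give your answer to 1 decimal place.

W = 10 Wi / √P80 − 10 Wi / √F80
W_Bond = W / EF = 12.191 / 1.18 = 10.3314 kWh/t
1/√P80 = 1/√F80 + W_Bond/(10·Wi)
  = 10.3314/(10·14.3) + 1/√3291 = 0.072247 + 0.017432 = 0.089679
P80 = (1/0.089679)² = 11.1509² = 124.34 µm

P80 = 124.3 µm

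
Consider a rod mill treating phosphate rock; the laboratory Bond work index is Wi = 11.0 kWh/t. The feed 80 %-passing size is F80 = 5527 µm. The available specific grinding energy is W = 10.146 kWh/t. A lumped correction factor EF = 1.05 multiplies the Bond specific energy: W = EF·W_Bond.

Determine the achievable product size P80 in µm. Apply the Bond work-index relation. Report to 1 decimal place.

P80 = 97.5 µm

Bond: W = 10·Wi·(1/√P80 − 1/√F80)
W_Bond = W / EF = 10.146 / 1.05 = 9.6629 kWh/t
1/√P80 = 1/√F80 + W_Bond/(10·Wi)
  = 9.6629/(10·11.0) + 1/√5527 = 0.087844 + 0.013451 = 0.101295
P80 = (1/0.101295)² = 9.8721² = 97.46 µm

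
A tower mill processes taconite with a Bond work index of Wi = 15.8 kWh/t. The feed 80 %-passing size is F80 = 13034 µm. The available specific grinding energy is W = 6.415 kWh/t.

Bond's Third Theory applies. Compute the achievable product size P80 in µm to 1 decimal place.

W = 10 Wi (1/√P80 − 1/√F80)  [Bond]
P80^(−½) = W/(10 Wi) + F80^(−½)
  = 6.4150/(10·15.8) + 1/√13034 = 0.040601 + 0.008759 = 0.049360
P80 = (1/0.049360)² = 20.2592² = 410.43 µm

P80 = 410.4 µm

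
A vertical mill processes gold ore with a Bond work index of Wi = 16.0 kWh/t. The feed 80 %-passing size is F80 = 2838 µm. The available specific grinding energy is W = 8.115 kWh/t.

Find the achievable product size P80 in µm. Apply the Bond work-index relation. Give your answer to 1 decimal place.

P80 = 207.1 µm

W = 10 Wi (1/√P80 − 1/√F80)  [Bond]
⇒ 1/√P80 = W/(10·Wi) + 1/√F80
  = 8.1150/(10·16.0) + 1/√2838 = 0.050719 + 0.018771 = 0.069490
P80 = (1/0.069490)² = 14.3906² = 207.09 µm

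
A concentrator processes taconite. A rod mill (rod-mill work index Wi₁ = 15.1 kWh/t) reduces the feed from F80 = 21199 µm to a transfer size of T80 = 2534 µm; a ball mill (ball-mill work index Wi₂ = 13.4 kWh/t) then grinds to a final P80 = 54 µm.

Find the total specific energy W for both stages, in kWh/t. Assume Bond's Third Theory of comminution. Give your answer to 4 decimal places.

W = 17.5357 kWh/t

W = 10·Wi·(P80^(-½) − F80^(-½))
Stage 1 (21199→2534 µm, Wi₁=15.1): W₁ = 10·15.1·(0.019865 − 0.006868) = 1.9626 kWh/t
Stage 2 (2534→54 µm, Wi₂=13.4): W₂ = 10·13.4·(0.136083 − 0.019865) = 15.5731 kWh/t
W = W₁ + W₂ = 1.9626 + 15.5731 = 17.5357 kWh/t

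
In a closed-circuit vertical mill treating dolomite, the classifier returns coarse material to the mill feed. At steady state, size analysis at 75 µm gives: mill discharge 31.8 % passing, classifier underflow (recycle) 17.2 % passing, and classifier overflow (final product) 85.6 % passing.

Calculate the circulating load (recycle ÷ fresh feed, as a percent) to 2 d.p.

CL = 368.49 %

Let r = R/F. Size balance at 75 µm:
d + r·d = r·u + o → r(d−u) = o−d
r = (85.6 − 31.8)/(31.8 − 17.2) = 53.8/14.6 = 3.6849
CL = 100·r = 368.49 %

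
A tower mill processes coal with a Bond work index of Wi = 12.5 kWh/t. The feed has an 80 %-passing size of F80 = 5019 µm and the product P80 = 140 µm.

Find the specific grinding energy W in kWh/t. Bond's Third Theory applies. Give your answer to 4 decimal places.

W = 10 Wi / √P80 − 10 Wi / √F80
1/√140 = 0.084515;  1/√5019 = 0.014115
W = 10·12.5·(0.084515 − 0.014115) = 8.8000 kWh/t

W = 8.8000 kWh/t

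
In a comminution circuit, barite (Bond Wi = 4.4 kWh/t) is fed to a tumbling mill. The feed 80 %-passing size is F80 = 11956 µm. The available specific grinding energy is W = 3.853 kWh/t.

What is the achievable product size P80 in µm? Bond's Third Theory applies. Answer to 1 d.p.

W = 10·Wi·(P80^(-½) − F80^(-½))
1/√P80 = 1/√F80 + W/(10·Wi)
  = 3.8530/(10·4.4) + 1/√11956 = 0.087568 + 0.009145 = 0.096714
P80 = (1/0.096714)² = 10.3398² = 106.91 µm

P80 = 106.9 µm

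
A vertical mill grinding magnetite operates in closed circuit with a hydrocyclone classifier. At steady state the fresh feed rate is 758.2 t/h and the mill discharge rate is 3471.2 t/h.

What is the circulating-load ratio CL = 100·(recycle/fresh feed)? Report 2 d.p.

CL = 357.82 %

Mill node: discharge = fresh + recycle.
R = M − F = 3471.2 − 758.2 = 2713.0 t/h
CL = 100·R/F = 100·2713.0/758.2 = 357.82 %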